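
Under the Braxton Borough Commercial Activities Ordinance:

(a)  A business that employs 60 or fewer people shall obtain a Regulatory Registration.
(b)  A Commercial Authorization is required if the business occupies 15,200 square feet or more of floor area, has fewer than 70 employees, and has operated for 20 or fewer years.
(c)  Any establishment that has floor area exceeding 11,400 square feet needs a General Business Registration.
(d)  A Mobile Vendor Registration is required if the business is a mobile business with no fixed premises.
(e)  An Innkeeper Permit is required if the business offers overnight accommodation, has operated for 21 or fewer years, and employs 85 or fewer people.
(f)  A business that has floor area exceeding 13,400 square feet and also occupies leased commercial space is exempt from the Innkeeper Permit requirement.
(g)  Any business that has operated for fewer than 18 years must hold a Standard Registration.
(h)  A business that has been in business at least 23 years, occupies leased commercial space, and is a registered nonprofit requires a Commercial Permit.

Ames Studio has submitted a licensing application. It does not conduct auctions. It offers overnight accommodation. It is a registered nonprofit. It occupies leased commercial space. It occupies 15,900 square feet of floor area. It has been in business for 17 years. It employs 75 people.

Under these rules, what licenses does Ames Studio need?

General Business Registration, Standard Registration

(a) employees 75 > 60 → Regulatory Registration not required.
(b) floor area 15,900 square feet ≥ 15,200 square feet; employees 75 ≥ 70; years in business 17 ≤ 20 → Commercial Authorization not required.
(c) floor area 15,900 square feet > 11,400 square feet → General Business Registration required.
(d) occupies leased commercial space (not: is a mobile business with no fixed premises) → Mobile Vendor Registration not required.
(e) offers overnight accommodation; years in business 17 ≤ 21; employees 75 ≤ 85 → Innkeeper Permit required.
(f) floor area 15,900 square feet > 13,400 square feet; occupies leased commercial space → exempt from Innkeeper Permit.
(g) years in business 17 < 18 → Standard Registration required.
(h) years in business 17 < 23; occupies leased commercial space; is a registered nonprofit → Commercial Permit not required.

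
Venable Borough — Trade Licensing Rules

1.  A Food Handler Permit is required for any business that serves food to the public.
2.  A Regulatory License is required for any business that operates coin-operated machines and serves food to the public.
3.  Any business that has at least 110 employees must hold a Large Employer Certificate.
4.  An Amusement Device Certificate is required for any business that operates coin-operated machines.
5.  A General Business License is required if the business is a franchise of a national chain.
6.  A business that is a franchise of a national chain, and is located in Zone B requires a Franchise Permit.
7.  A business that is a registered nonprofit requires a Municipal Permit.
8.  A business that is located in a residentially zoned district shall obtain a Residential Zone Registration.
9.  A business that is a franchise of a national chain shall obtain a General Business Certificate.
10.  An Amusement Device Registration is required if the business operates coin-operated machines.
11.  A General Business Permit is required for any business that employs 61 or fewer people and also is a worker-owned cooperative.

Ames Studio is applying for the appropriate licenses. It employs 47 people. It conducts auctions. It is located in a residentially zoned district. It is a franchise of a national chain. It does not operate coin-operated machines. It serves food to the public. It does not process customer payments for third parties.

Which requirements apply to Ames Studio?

1. serves food to the public → Food Handler Permit required.
2. does not operate coin-operated machines; serves food to the public → Regulatory License not required.
3. employees 47 < 110 → Large Employer Certificate not required.
4. does not operate coin-operated machines → Amusement Device Certificate not required.
5. is a franchise of a national chain → General Business License required.
6. is a franchise of a national chain; is located in a residentially zoned district (not: is located in Zone B) → Franchise Permit not required.
7. is a franchise of a national chain (not: is a registered nonprofit) → Municipal Permit not required.
8. is located in a residentially zoned district → Residential Zone Registration required.
9. is a franchise of a national chain → General Business Certificate required.
10. does not operate coin-operated machines → Amusement Device Registration not required.
11. employees 47 ≤ 61; is a franchise of a national chain (not: is a worker-owned cooperative) → General Business Permit not required.

Food Handler Permit, General Business Certificate, General Business License, Residential Zone Registration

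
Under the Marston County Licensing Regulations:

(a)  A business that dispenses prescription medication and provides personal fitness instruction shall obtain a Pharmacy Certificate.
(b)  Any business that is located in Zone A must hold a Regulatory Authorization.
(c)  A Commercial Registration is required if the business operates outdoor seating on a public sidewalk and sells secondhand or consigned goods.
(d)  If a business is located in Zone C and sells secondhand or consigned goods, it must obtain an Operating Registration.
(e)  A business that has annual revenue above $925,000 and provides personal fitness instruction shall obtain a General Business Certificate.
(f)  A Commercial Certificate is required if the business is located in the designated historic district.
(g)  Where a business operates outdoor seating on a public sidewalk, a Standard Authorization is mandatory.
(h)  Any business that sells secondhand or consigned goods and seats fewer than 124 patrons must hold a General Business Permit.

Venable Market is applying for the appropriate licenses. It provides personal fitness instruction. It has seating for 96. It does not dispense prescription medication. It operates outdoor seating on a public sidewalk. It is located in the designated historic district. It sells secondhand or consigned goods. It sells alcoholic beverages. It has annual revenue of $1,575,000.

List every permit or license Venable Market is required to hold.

Commercial Certificate, Commercial Registration, General Business Certificate, General Business Permit, Standard Authorization

(a) does not dispense prescription medication; provides personal fitness instruction → Pharmacy Certificate not required.
(b) is located in the designated historic district (not: is located in Zone A) → Regulatory Authorization not required.
(c) operates outdoor seating on a public sidewalk; sells secondhand or consigned goods → Commercial Registration required.
(d) is located in the designated historic district (not: is located in Zone C); sells secondhand or consigned goods → Operating Registration not required.
(e) revenue $1,575,000 > $925,000; provides personal fitness instruction → General Business Certificate required.
(f) is located in the designated historic district → Commercial Certificate required.
(g) operates outdoor seating on a public sidewalk → Standard Authorization required.
(h) sells secondhand or consigned goods; seating 96 < 124 → General Business Permit required.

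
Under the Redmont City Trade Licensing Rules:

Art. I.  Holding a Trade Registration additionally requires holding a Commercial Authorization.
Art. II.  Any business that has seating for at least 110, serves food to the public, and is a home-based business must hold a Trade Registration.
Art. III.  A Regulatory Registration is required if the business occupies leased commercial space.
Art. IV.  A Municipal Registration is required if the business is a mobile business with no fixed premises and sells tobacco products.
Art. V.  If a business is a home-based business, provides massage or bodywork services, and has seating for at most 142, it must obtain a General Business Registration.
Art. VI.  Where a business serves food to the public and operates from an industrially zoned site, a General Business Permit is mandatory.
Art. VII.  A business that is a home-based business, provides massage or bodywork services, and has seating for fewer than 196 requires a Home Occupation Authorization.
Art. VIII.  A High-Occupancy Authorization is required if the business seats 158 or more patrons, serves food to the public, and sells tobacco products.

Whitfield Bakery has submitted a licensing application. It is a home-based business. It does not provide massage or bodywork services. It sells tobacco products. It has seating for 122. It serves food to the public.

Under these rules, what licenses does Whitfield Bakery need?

Art. I. Trade Registration is required → Commercial Authorization also required.
Art. II. seating 122 ≥ 110; serves food to the public; is a home-based business → Trade Registration required.
Art. III. is a home-based business (not: occupies leased commercial space) → Regulatory Registration not required.
Art. IV. is a home-based business (not: is a mobile business with no fixed premises); sells tobacco products → Municipal Registration not required.
Art. V. is a home-based business; does not provide massage or bodywork services; seating 122 ≤ 142 → General Business Registration not required.
Art. VI. serves food to the public; is a home-based business (not: operates from an industrially zoned site) → General Business Permit not required.
Art. VII. is a home-based business; does not provide massage or bodywork services; seating 122 < 196 → Home Occupation Authorization not required.
Art. VIII. seating 122 < 158; serves food to the public; sells tobacco products → High-Occupancy Authorization not required.

Commercial Authorization, Trade Registration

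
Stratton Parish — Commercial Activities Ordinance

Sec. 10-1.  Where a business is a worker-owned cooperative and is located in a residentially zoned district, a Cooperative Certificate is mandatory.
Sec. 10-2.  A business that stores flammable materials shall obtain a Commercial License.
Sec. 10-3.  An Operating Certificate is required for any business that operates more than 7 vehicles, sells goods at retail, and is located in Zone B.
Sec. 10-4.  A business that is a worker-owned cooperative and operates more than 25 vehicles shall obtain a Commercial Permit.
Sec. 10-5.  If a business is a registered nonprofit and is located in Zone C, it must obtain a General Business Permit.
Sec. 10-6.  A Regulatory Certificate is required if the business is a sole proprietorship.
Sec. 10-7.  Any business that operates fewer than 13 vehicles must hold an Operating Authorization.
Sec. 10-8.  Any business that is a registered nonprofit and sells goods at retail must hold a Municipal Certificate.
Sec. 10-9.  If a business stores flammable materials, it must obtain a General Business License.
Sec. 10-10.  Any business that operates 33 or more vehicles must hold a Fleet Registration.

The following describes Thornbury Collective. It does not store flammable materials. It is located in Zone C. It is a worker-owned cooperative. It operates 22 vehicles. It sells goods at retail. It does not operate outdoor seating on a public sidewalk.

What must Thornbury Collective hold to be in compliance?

Sec. 10-1. is a worker-owned cooperative; is located in Zone C (not: is located in a residentially zoned district) → Cooperative Certificate not required.
Sec. 10-2. does not store flammable materials → Commercial License not required.
Sec. 10-3. vehicles 22 > 7; sells goods at retail; is located in Zone C (not: is located in Zone B) → Operating Certificate not required.
Sec. 10-4. is a worker-owned cooperative; vehicles 22 ≤ 25 → Commercial Permit not required.
Sec. 10-5. is a worker-owned cooperative (not: is a registered nonprofit); is located in Zone C → General Business Permit not required.
Sec. 10-6. is a worker-owned cooperative (not: is a sole proprietorship) → Regulatory Certificate not required.
Sec. 10-7. vehicles 22 ≥ 13 → Operating Authorization not required.
Sec. 10-8. is a worker-owned cooperative (not: is a registered nonprofit); sells goods at retail → Municipal Certificate not required.
Sec. 10-9. does not store flammable materials → General Business License not required.
Sec. 10-10. vehicles 22 < 33 → Fleet Registration not required.

None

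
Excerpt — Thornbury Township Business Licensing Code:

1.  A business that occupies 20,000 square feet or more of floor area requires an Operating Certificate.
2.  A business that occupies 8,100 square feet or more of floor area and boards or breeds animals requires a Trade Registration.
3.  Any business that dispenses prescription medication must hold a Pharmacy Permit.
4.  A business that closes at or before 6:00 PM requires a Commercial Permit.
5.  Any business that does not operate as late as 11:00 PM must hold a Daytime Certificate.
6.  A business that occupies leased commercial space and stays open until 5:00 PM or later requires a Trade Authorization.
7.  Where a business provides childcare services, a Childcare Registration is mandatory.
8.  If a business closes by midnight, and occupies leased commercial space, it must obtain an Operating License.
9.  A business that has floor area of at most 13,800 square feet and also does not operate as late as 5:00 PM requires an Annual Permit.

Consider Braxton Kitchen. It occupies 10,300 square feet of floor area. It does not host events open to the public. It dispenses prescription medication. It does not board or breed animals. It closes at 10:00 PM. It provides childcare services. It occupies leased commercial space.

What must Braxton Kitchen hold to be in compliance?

1. floor area 10,300 square feet < 20,000 square feet → Operating Certificate not required.
2. floor area 10,300 square feet ≥ 8,100 square feet; does not board or breed animals → Trade Registration not required.
3. dispenses prescription medication → Pharmacy Permit required.
4. closes 10:00 PM, after 6:00 PM → Commercial Permit not required.
5. closes 10:00 PM, at/before 11:00 PM → Daytime Certificate required.
6. occupies leased commercial space; closes 10:00 PM, after 5:00 PM → Trade Authorization required.
7. provides childcare services → Childcare Registration required.
8. closes 10:00 PM, at/before midnight; occupies leased commercial space → Operating License required.
9. floor area 10,300 square feet ≤ 13,800 square feet; closes 10:00 PM, after 5:00 PM → Annual Permit not required.

Childcare Registration, Daytime Certificate, Operating License, Pharmacy Permit, Trade Authorization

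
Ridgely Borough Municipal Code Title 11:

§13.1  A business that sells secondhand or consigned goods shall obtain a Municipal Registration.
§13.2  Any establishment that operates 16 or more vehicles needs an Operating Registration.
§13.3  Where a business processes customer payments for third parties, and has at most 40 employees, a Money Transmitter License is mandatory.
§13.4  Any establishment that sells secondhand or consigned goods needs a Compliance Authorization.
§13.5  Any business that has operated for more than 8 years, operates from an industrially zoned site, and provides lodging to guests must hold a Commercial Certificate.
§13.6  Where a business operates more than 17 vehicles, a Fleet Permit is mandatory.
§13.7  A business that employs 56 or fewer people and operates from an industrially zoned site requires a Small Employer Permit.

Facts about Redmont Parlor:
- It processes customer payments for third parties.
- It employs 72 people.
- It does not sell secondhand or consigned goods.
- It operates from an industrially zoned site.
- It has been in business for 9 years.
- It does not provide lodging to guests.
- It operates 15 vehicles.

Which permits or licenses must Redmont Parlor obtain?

§13.1 does not sell secondhand or consigned goods → Municipal Registration not required.
§13.2 vehicles 15 < 16 → Operating Registration not required.
§13.3 processes customer payments for third parties; employees 72 > 40 → Money Transmitter License not required.
§13.4 does not sell secondhand or consigned goods → Compliance Authorization not required.
§13.5 years in business 9 > 8; operates from an industrially zoned site; does not provide lodging to guests → Commercial Certificate not required.
§13.6 vehicles 15 ≤ 17 → Fleet Permit not required.
§13.7 employees 72 > 56; operates from an industrially zoned site → Small Employer Permit not required.

None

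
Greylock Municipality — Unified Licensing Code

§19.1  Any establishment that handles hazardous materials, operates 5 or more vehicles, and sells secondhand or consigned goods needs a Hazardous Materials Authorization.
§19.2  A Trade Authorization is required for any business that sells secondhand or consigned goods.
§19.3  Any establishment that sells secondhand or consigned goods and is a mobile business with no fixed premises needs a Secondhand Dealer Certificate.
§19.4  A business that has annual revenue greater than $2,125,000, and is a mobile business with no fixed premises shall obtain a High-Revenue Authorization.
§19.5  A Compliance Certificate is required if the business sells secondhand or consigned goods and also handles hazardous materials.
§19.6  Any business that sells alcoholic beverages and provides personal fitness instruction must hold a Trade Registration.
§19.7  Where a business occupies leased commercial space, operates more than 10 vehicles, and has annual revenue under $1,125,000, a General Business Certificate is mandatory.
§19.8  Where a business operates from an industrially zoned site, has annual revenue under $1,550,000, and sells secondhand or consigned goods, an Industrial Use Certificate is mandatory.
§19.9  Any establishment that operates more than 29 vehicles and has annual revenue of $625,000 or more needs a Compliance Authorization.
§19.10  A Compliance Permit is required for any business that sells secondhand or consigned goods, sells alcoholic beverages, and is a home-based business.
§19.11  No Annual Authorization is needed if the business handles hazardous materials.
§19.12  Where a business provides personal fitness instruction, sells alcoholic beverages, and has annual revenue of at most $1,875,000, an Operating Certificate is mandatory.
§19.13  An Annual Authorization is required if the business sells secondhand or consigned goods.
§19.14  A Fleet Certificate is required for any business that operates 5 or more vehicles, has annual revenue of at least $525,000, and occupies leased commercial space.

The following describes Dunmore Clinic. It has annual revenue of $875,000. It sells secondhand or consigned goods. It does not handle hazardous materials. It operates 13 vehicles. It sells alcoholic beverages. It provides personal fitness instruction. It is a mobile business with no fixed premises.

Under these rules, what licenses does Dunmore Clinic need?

§19.1 does not handle hazardous materials; vehicles 13 ≥ 5; sells secondhand or consigned goods → Hazardous Materials Authorization not required.
§19.2 sells secondhand or consigned goods → Trade Authorization required.
§19.3 sells secondhand or consigned goods; is a mobile business with no fixed premises → Secondhand Dealer Certificate required.
§19.4 revenue $875,000 ≤ $2,125,000; is a mobile business with no fixed premises → High-Revenue Authorization not required.
§19.5 sells secondhand or consigned goods; does not handle hazardous materials → Compliance Certificate not required.
§19.6 sells alcoholic beverages; provides personal fitness instruction → Trade Registration required.
§19.7 is a mobile business with no fixed premises (not: occupies leased commercial space); vehicles 13 > 10; revenue $875,000 < $1,125,000 → General Business Certificate not required.
§19.8 is a mobile business with no fixed premises (not: operates from an industrially zoned site); revenue $875,000 < $1,550,000; sells secondhand or consigned goods → Industrial Use Certificate not required.
§19.9 vehicles 13 ≤ 29; revenue $875,000 ≥ $625,000 → Compliance Authorization not required.
§19.10 sells secondhand or consigned goods; sells alcoholic beverages; is a mobile business with no fixed premises (not: is a home-based business) → Compliance Permit not required.
§19.11 does not handle hazardous materials → Annual Authorization exemption does not apply.
§19.12 provides personal fitness instruction; sells alcoholic beverages; revenue $875,000 ≤ $1,875,000 → Operating Certificate required.
§19.13 sells secondhand or consigned goods → Annual Authorization required.
§19.14 vehicles 13 ≥ 5; revenue $875,000 ≥ $525,000; is a mobile business with no fixed premises (not: occupies leased commercial space) → Fleet Certificate not required.

Annual Authorization, Operating Certificate, Secondhand Dealer Certificate, Trade Authorization, Trade Registration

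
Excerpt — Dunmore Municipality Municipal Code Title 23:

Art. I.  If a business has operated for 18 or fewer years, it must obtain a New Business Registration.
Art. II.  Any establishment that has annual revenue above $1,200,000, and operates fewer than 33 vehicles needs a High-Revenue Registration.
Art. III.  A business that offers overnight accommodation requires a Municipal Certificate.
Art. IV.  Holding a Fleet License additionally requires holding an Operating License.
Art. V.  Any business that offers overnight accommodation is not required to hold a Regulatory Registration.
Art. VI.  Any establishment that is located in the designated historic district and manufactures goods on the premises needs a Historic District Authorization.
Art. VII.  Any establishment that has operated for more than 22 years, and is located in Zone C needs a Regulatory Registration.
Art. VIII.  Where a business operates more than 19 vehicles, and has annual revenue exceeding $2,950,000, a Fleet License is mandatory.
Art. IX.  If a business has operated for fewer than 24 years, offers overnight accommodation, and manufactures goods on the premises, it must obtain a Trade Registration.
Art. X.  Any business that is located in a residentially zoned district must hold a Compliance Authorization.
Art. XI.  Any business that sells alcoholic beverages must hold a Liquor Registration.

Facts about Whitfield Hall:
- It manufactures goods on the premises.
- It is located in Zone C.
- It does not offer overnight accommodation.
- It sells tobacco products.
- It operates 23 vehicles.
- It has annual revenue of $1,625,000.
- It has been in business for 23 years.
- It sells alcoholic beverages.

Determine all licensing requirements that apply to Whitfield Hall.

High-Revenue Registration, Liquor Registration, Regulatory Registration

Art. I. years in business 23 > 18 → New Business Registration not required.
Art. II. revenue $1,625,000 > $1,200,000; vehicles 23 < 33 → High-Revenue Registration required.
Art. III. does not offer overnight accommodation → Municipal Certificate not required.
Art. IV. Fleet License is not required → no effect.
Art. V. does not offer overnight accommodation → Regulatory Registration exemption does not apply.
Art. VI. is located in Zone C (not: is located in the designated historic district); manufactures goods on the premises → Historic District Authorization not required.
Art. VII. years in business 23 > 22; is located in Zone C → Regulatory Registration required.
Art. VIII. vehicles 23 > 19; revenue $1,625,000 ≤ $2,950,000 → Fleet License not required.
Art. IX. years in business 23 < 24; does not offer overnight accommodation; manufactures goods on the premises → Trade Registration not required.
Art. X. is located in Zone C (not: is located in a residentially zoned district) → Compliance Authorization not required.
Art. XI. sells alcoholic beverages → Liquor Registration required.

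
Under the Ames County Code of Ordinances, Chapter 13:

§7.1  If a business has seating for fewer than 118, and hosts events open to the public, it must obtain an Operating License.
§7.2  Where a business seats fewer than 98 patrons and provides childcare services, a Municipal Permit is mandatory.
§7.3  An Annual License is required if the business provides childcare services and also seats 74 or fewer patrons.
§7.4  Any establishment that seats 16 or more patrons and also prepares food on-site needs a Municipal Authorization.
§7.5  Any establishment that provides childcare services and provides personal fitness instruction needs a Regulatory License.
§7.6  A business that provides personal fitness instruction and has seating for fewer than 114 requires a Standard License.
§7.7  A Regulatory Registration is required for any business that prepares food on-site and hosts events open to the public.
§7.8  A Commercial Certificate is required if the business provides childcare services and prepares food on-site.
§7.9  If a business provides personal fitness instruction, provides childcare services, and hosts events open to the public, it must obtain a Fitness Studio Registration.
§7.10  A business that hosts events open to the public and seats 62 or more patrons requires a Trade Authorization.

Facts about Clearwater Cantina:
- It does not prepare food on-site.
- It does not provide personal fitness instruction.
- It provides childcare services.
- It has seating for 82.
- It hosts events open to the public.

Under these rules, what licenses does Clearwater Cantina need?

Municipal Permit, Operating License, Trade Authorization

§7.1 seating 82 < 118; hosts events open to the public → Operating License required.
§7.2 seating 82 < 98; provides childcare services → Municipal Permit required.
§7.3 provides childcare services; seating 82 > 74 → Annual License not required.
§7.4 seating 82 ≥ 16; does not prepare food on-site → Municipal Authorization not required.
§7.5 provides childcare services; does not provide personal fitness instruction → Regulatory License not required.
§7.6 does not provide personal fitness instruction; seating 82 < 114 → Standard License not required.
§7.7 does not prepare food on-site; hosts events open to the public → Regulatory Registration not required.
§7.8 provides childcare services; does not prepare food on-site → Commercial Certificate not required.
§7.9 does not provide personal fitness instruction; provides childcare services; hosts events open to the public → Fitness Studio Registration not required.
§7.10 hosts events open to the public; seating 82 ≥ 62 → Trade Authorization required.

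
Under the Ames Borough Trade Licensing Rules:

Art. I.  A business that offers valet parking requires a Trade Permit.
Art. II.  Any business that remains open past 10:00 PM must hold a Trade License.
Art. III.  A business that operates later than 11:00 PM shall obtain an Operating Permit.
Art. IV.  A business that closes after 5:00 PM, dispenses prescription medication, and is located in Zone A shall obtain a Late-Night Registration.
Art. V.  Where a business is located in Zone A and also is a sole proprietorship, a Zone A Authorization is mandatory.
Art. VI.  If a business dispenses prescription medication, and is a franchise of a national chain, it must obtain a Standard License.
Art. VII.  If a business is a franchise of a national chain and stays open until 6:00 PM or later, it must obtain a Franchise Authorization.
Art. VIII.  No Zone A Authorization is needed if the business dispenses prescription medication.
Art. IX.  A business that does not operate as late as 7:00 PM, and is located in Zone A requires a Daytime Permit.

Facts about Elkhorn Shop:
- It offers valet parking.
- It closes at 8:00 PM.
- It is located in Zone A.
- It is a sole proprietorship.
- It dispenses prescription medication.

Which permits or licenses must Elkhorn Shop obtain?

Late-Night Registration, Trade Permit

Art. I. offers valet parking → Trade Permit required.
Art. II. closes 8:00 PM, at/before 10:00 PM → Trade License not required.
Art. III. closes 8:00 PM, at/before 11:00 PM → Operating Permit not required.
Art. IV. closes 8:00 PM, after 5:00 PM; dispenses prescription medication; is located in Zone A → Late-Night Registration required.
Art. V. is located in Zone A; is a sole proprietorship → Zone A Authorization required.
Art. VI. dispenses prescription medication; is a sole proprietorship (not: is a franchise of a national chain) → Standard License not required.
Art. VII. is a sole proprietorship (not: is a franchise of a national chain); closes 8:00 PM, after 6:00 PM → Franchise Authorization not required.
Art. VIII. dispenses prescription medication → exempt from Zone A Authorization.
Art. IX. closes 8:00 PM, after 7:00 PM; is located in Zone A → Daytime Permit not required.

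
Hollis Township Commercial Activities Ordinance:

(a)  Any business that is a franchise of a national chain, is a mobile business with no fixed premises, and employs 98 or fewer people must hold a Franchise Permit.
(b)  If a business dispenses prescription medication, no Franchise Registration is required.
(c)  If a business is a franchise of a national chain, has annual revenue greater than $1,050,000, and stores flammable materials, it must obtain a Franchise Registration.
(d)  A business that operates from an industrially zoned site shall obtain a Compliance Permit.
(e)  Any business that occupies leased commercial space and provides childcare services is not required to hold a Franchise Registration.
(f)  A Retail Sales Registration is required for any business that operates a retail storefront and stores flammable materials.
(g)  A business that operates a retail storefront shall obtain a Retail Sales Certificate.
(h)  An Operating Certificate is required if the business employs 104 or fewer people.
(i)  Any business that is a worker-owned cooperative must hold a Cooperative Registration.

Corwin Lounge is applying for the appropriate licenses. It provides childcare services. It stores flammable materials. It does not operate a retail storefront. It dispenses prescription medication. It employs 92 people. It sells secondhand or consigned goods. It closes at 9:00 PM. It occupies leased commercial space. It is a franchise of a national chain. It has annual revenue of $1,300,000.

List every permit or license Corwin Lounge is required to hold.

Operating Certificate

(a) is a franchise of a national chain; occupies leased commercial space (not: is a mobile business with no fixed premises); employees 92 ≤ 98 → Franchise Permit not required.
(b) dispenses prescription medication → exempt from Franchise Registration.
(c) is a franchise of a national chain; revenue $1,300,000 > $1,050,000; stores flammable materials → Franchise Registration required.
(d) occupies leased commercial space (not: operates from an industrially zoned site) → Compliance Permit not required.
(e) occupies leased commercial space; provides childcare services → exempt from Franchise Registration.
(f) does not operate a retail storefront; stores flammable materials → Retail Sales Registration not required.
(g) does not operate a retail storefront → Retail Sales Certificate not required.
(h) employees 92 ≤ 104 → Operating Certificate required.
(i) is a franchise of a national chain (not: is a worker-owned cooperative) → Cooperative Registration not required.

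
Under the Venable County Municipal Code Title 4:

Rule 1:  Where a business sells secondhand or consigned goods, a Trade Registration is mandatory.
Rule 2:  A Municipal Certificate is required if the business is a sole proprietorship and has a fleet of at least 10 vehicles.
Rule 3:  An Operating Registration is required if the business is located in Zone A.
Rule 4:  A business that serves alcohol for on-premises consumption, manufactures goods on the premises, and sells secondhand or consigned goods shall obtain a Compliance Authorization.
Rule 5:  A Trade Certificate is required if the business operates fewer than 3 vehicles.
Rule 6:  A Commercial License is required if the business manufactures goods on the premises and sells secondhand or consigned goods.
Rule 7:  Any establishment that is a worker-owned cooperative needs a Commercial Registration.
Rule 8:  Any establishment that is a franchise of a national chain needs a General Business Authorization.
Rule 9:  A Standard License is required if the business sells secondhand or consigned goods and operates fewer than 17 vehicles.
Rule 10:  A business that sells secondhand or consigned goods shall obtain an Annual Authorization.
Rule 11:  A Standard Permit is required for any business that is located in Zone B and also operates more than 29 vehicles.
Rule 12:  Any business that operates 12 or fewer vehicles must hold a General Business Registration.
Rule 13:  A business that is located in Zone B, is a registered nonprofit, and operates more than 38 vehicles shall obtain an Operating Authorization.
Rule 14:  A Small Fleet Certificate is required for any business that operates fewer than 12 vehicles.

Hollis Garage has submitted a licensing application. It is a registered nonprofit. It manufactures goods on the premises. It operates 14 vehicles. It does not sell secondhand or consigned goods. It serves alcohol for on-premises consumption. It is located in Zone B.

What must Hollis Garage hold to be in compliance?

Rule 1: does not sell secondhand or consigned goods → Trade Registration not required.
Rule 2: is a registered nonprofit (not: is a sole proprietorship); vehicles 14 ≥ 10 → Municipal Certificate not required.
Rule 3: is located in Zone B (not: is located in Zone A) → Operating Registration not required.
Rule 4: serves alcohol for on-premises consumption; manufactures goods on the premises; does not sell secondhand or consigned goods → Compliance Authorization not required.
Rule 5: vehicles 14 ≥ 3 → Trade Certificate not required.
Rule 6: manufactures goods on the premises; does not sell secondhand or consigned goods → Commercial License not required.
Rule 7: is a registered nonprofit (not: is a worker-owned cooperative) → Commercial Registration not required.
Rule 8: is a registered nonprofit (not: is a franchise of a national chain) → General Business Authorization not required.
Rule 9: does not sell secondhand or consigned goods; vehicles 14 < 17 → Standard License not required.
Rule 10: does not sell secondhand or consigned goods → Annual Authorization not required.
Rule 11: is located in Zone B; vehicles 14 ≤ 29 → Standard Permit not required.
Rule 12: vehicles 14 > 12 → General Business Registration not required.
Rule 13: is located in Zone B; is a registered nonprofit; vehicles 14 ≤ 38 → Operating Authorization not required.
Rule 14: vehicles 14 ≥ 12 → Small Fleet Certificate not required.

None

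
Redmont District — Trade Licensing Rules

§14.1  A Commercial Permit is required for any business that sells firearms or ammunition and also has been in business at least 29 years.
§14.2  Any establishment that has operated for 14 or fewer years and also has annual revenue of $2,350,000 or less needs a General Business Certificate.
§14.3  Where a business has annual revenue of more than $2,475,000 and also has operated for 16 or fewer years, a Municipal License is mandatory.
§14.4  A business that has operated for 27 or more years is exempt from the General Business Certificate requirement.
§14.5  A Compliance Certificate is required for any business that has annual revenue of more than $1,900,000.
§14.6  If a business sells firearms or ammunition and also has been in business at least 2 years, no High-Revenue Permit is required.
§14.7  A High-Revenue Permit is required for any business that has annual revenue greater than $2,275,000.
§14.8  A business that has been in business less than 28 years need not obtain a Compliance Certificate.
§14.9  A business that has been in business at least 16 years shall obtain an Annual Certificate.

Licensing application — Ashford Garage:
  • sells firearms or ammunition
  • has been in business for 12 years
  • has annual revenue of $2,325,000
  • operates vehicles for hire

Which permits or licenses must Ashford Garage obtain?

General Business Certificate

§14.1 sells firearms or ammunition; years in business 12 < 29 → Commercial Permit not required.
§14.2 years in business 12 ≤ 14; revenue $2,325,000 ≤ $2,350,000 → General Business Certificate required.
§14.3 revenue $2,325,000 ≤ $2,475,000; years in business 12 ≤ 16 → Municipal License not required.
§14.4 years in business 12 < 27 → General Business Certificate exemption does not apply.
§14.5 revenue $2,325,000 > $1,900,000 → Compliance Certificate required.
§14.6 sells firearms or ammunition; years in business 12 ≥ 2 → exempt from High-Revenue Permit.
§14.7 revenue $2,325,000 > $2,275,000 → High-Revenue Permit required.
§14.8 years in business 12 < 28 → exempt from Compliance Certificate.
§14.9 years in business 12 < 16 → Annual Certificate not required.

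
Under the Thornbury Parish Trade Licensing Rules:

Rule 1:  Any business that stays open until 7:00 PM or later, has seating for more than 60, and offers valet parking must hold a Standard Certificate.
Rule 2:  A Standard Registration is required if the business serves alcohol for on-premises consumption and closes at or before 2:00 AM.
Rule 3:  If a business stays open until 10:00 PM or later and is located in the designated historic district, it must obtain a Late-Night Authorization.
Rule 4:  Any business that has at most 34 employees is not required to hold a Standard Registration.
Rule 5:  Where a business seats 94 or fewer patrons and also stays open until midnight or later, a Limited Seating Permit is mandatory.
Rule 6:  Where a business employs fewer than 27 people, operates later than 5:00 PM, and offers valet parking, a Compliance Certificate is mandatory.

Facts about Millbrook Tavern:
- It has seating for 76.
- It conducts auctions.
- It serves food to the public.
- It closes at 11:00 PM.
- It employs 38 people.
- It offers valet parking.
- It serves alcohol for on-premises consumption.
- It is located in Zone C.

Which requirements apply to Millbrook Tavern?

Standard Certificate, Standard Registration

Rule 1: closes 11:00 PM, after 7:00 PM; seating 76 > 60; offers valet parking → Standard Certificate required.
Rule 2: serves alcohol for on-premises consumption; closes 11:00 PM, at/before 2:00 AM → Standard Registration required.
Rule 3: closes 11:00 PM, after 10:00 PM; is located in Zone C (not: is located in the designated historic district) → Late-Night Authorization not required.
Rule 4: employees 38 > 34 → Standard Registration exemption does not apply.
Rule 5: seating 76 ≤ 94; closes 11:00 PM, at/before midnight → Limited Seating Permit not required.
Rule 6: employees 38 ≥ 27; closes 11:00 PM, after 5:00 PM; offers valet parking → Compliance Certificate not required.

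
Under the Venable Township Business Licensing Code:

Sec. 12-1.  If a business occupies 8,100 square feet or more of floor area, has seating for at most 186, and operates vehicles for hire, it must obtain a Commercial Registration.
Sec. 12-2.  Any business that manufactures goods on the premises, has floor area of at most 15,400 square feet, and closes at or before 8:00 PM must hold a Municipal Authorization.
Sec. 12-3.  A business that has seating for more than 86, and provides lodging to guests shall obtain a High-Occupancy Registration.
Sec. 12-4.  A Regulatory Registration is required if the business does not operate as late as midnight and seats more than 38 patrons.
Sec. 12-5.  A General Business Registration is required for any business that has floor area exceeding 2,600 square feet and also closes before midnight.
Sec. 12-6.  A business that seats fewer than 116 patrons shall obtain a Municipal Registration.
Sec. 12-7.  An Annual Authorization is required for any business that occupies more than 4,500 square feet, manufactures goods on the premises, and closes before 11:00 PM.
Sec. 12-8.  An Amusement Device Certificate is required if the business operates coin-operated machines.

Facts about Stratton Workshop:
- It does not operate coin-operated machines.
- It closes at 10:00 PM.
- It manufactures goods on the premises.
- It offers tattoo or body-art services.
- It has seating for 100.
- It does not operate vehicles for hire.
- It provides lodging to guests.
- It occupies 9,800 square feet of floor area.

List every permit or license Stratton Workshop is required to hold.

Sec. 12-1. floor area 9,800 square feet ≥ 8,100 square feet; seating 100 ≤ 186; does not operate vehicles for hire → Commercial Registration not required.
Sec. 12-2. manufactures goods on the premises; floor area 9,800 square feet ≤ 15,400 square feet; closes 10:00 PM, after 8:00 PM → Municipal Authorization not required.
Sec. 12-3. seating 100 > 86; provides lodging to guests → High-Occupancy Registration required.
Sec. 12-4. closes 10:00 PM, at/before midnight; seating 100 > 38 → Regulatory Registration required.
Sec. 12-5. floor area 9,800 square feet > 2,600 square feet; closes 10:00 PM, at/before midnight → General Business Registration required.
Sec. 12-6. seating 100 < 116 → Municipal Registration required.
Sec. 12-7. floor area 9,800 square feet > 4,500 square feet; manufactures goods on the premises; closes 10:00 PM, at/before 11:00 PM → Annual Authorization required.
Sec. 12-8. does not operate coin-operated machines → Amusement Device Certificate not required.

Annual Authorization, General Business Registration, High-Occupancy Registration, Municipal Registration, Regulatory Registration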